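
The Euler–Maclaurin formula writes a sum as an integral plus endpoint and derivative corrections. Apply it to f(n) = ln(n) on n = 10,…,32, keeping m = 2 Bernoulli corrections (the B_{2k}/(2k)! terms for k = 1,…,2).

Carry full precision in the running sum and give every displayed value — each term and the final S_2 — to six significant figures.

S_2 ≈ 68.7561

The integral term ∫_10^32 ln(x) dx = 65.8777.
Endpoint term: (f(10) + f(32))/2 = (2.30259 + 3.46574)/2 = 2.88416.
So far: 68.7619.
Correction k=1: B_{2}/2! · (f^{(1)}(32) − f^{(1)}(10)) = 1/12 · (0.0312500 − 0.100000) = -0.00572917.
Running total after k=1: 68.7561.
Correction k=2: B_{4}/4! · (f^{(3)}(32) − f^{(3)}(10)) = −1/720 · (6.10352e-05 − 0.00200000) = 2.69301e-06.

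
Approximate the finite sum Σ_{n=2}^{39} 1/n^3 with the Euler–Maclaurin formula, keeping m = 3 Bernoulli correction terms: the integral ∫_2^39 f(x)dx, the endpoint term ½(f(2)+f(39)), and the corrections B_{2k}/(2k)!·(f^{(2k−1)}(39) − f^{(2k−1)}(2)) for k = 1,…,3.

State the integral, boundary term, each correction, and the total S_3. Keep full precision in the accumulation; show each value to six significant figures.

The integral term ∫_2^39 1/x^3 dx = 0.124671.
½[f(2) + f(39)] = ½[0.125000 + 1.68580e-05] = 0.0625084.
Running total after boundary: 0.187180.
Correction k=1: B_{2}/2! · (f^{(1)}(39) − f^{(1)}(2)) = 1/12 · (-1.29677e-06 − (-0.187500)) = 0.0156249.
Partial sum through k=1: 0.202805.
Correction k=2: B_{4}/4! · (f^{(3)}(39) − f^{(3)}(2)) = −1/720 · (-1.70515e-08 − (-0.937500)) = -0.00130208.
Partial sum through k=2: 0.201503.
Correction k=3: B_{6}/6! · (f^{(5)}(39) − f^{(5)}(2)) = 1/30240 · (-4.70851e-10 − (-9.84375)) = 0.000325521.

S_3 ≈ 0.201828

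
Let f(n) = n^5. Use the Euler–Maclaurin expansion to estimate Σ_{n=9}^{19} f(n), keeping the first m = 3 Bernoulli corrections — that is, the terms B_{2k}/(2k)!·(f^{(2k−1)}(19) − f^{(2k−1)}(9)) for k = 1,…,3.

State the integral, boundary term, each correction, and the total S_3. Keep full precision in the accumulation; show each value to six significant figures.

The integral term ∫_9^19 x^5 dx = 7.75241e+06.
Endpoint term: (f(9) + f(19))/2 = (59049.0 + 2.47610e+06)/2 = 1.26757e+06.
So far: 9.01998e+06.
k=1: B_{2}/(2)! × [f^{(1)}(19) − f^{(1)}(9)] = 1/12 × (651605 − 32805.0) = 51566.7.
After k=1: 9.07155e+06.
k=2: B_{4}/(4)! × [f^{(3)}(19) − f^{(3)}(9)] = −1/720 × (21660.0 − 4860.00) = -23.3333.
After k=2: 9.07152e+06.
k=3: B_{6}/(6)! × [f^{(5)}(19) − f^{(5)}(9)] = 1/30240 × (120.000 − 120.000) = 0.00000.

S_3 ≈ 9.07152e+06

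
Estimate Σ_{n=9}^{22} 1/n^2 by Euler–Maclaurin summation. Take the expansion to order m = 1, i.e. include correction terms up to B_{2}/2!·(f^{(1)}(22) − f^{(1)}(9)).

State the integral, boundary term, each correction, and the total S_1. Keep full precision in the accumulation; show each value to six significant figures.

∫_9^22 1/x^2 dx evaluates to 0.0656566.
Endpoint term: (f(9) + f(22))/2 = (0.0123457 + 0.00206612)/2 = 0.00720590.
Running total after boundary: 0.0728625.
Order-1 term: 1/12 · (-0.000187829 − (-0.00274348)) = 0.000212971.

S_1 ≈ 0.0730754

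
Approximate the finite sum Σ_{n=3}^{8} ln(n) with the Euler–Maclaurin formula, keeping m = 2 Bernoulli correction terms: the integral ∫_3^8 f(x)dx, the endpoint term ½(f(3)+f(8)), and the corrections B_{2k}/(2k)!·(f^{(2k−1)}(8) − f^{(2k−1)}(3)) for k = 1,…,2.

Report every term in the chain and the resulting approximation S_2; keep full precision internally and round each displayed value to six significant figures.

Integral: ∫_3^8 ln(x) dx = 8.33970.
Endpoint term: (f(3) + f(8))/2 = (1.09861 + 2.07944)/2 = 1.58903.
So far: 9.92872.
k=1: B_{2}/(2)! × [f^{(1)}(8) − f^{(1)}(3)] = 1/12 × (0.125000 − 0.333333) = -0.0173611.
Partial sum through k=1: 9.91136.
k=2: B_{4}/(4)! × [f^{(3)}(8) − f^{(3)}(3)] = −1/720 × (0.00390625 − 0.0740741) = 9.74553e-05.

S_2 ≈ 9.91146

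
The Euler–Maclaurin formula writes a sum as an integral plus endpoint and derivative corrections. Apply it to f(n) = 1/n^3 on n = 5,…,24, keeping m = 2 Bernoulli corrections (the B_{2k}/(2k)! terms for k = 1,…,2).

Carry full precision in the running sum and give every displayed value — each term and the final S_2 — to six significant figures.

∫_5^24 1/x^3 dx evaluates to 0.0191319.
Boundary: ½(f(5) + f(24)) = ½(0.00800000 + 7.23380e-05) = 0.00403617.
So far: 0.0231681.
Order-1 term: 1/12 · (-9.04225e-06 − (-0.00480000)) = 0.000399246.
Partial sum through k=1: 0.0235674.
Order-2 term: −1/720 · (-3.13967e-07 − (-0.00384000)) = -5.33290e-06.

S_2 ≈ 0.0235620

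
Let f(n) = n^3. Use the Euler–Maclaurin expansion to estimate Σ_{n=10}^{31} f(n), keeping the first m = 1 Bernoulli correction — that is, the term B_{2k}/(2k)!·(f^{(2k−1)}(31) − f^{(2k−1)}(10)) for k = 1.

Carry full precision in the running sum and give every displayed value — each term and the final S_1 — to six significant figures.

S_1 ≈ 243991

The integral term ∫_10^31 x^3 dx = 228380.
Boundary: ½(f(10) + f(31)) = ½(1000.00 + 29791.0) = 15395.5.
Integral + boundary = 243776.
Correction k=1: B_{2}/2! · (f^{(1)}(31) − f^{(1)}(10)) = 1/12 · (2883.00 − 300.000) = 215.250.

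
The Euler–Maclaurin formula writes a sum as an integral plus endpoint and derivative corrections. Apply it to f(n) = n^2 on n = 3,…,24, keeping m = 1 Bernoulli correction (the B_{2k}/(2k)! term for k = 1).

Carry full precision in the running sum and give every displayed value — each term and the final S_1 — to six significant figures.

S_1 ≈ 4895.00

Integral: ∫_3^24 x^2 dx = 4599.00.
Endpoint term: (f(3) + f(24))/2 = (9.00000 + 576.000)/2 = 292.500.
Running total after boundary: 4891.50.
k=1: B_{2}/(2)! × [f^{(1)}(24) − f^{(1)}(3)] = 1/12 × (48.0000 − 6.00000) = 3.50000.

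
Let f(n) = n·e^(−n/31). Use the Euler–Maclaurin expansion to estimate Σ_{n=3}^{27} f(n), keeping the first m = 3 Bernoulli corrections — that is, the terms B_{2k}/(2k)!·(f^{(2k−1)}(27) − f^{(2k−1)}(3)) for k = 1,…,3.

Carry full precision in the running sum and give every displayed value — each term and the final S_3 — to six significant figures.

∫_3^27 x·e^(−x/31) dx evaluates to 204.234.
½[f(3) + f(27)] = ½[2.72328 + 11.3008] = 7.01202.
Integral + boundary = 211.246.
Correction k=1: B_{2}/2! · (f^{(1)}(27) − f^{(1)}(3)) = 1/12 · (0.0540060 − 0.819913) = -0.0638256.
After k=1: 211.182.
Correction k=2: B_{4}/4! · (f^{(3)}(27) − f^{(3)}(3)) = −1/720 · (0.000927262 − 0.00274239) = 2.52101e-06.
After k=2: 211.182.
Correction k=3: B_{6}/6! · (f^{(5)}(27) − f^{(5)}(3)) = 1/30240 · (1.87131e-06 − 4.81955e-06) = -9.74949e-11.

S_3 ≈ 211.182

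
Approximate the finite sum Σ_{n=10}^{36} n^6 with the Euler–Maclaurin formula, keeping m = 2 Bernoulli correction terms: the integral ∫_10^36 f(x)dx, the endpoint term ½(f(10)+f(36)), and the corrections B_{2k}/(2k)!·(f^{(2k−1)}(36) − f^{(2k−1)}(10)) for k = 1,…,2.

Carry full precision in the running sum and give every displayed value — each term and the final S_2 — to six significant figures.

The integral term ∫_10^36 x^6 dx = 1.11935e+10.
Boundary: ½(f(10) + f(36)) = ½(1.00000e+06 + 2.17678e+09) = 1.08889e+09.
Integral + boundary = 1.22823e+10.
Order-1 term: 1/12 · (3.62797e+08 − 600000) = 3.01831e+07.
After k=1: 1.23125e+10.
Order-2 term: −1/720 · (5.59872e+06 − 120000) = -7609.33.

S_2 ≈ 1.23125e+10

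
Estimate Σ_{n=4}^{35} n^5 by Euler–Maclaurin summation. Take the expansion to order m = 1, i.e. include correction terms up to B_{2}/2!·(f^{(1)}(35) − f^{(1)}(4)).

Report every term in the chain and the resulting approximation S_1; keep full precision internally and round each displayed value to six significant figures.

S_1 ≈ 3.33264e+08

∫_4^35 x^5 dx evaluates to 3.06377e+08.
½[f(4) + f(35)] = ½[1024.00 + 5.25219e+07] = 2.62614e+07.
So far: 3.32638e+08.
Order-1 term: 1/12 · (7.50312e+06 − 1280.00) = 625154.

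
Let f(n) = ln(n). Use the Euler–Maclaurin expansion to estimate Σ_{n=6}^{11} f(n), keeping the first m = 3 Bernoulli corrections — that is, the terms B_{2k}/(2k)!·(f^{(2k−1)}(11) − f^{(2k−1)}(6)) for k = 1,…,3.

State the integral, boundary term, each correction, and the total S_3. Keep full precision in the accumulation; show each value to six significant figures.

S_3 ≈ 12.7148

Integral: ∫_6^11 ln(x) dx = 10.6263.
Boundary: ½(f(6) + f(11)) = ½(1.79176 + 2.39790) = 2.09483.
Integral + boundary = 12.7211.
Order-1 term: 1/12 · (0.0909091 − 0.166667) = -0.00631313.
After k=1: 12.7148.
Order-2 term: −1/720 · (0.00150263 − 0.00925926) = 1.07731e-05.
After k=2: 12.7148.
Order-3 term: 1/30240 · (0.000149021 − 0.00308642) = -9.71362e-08.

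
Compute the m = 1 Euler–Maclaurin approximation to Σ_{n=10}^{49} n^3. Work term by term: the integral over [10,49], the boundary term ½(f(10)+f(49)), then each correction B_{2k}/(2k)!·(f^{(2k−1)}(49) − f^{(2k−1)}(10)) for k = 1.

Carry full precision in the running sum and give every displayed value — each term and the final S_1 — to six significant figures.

Integral: ∫_10^49 x^3 dx = 1.43870e+06.
Boundary: ½(f(10) + f(49)) = ½(1000.00 + 117649) = 59324.5.
So far: 1.49802e+06.
Order-1 term: 1/12 · (7203.00 − 300.000) = 575.250.

S_1 ≈ 1.49860e+06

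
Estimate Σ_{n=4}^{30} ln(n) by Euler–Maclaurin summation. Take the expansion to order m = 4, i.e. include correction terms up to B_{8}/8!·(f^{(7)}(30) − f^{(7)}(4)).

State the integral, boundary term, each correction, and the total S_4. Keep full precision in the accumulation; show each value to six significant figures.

S_4 ≈ 72.8665

The integral term ∫_4^30 ln(x) dx = 70.4907.
Boundary: ½(f(4) + f(30)) = ½(1.38629 + 3.40120) = 2.39375.
Running total after boundary: 72.8845.
k=1: B_{2}/(2)! × [f^{(1)}(30) − f^{(1)}(4)] = 1/12 × (0.0333333 − 0.250000) = -0.0180556.
Partial sum through k=1: 72.8664.
k=2: B_{4}/(4)! × [f^{(3)}(30) − f^{(3)}(4)] = −1/720 × (7.40741e-05 − 0.0312500) = 4.32999e-05.
Partial sum through k=2: 72.8665.
k=3: B_{6}/(6)! × [f^{(5)}(30) − f^{(5)}(4)] = 1/30240 × (9.87654e-07 − 0.0234375) = -7.75017e-07.
Partial sum through k=3: 72.8665.
k=4: B_{8}/(8)! × [f^{(7)}(30) − f^{(7)}(4)] = −1/1209600 × (3.29218e-08 − 0.0439453) = 3.63304e-08.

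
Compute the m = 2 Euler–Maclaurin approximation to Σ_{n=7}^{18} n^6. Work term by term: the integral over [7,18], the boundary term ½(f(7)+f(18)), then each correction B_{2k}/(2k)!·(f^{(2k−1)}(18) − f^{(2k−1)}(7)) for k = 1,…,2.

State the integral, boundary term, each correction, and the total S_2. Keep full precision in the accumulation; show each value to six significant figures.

S_2 ≈ 1.05343e+08

The integral term ∫_7^18 x^6 dx = 8.73424e+07.
Boundary: ½(f(7) + f(18)) = ½(117649 + 3.40122e+07) = 1.70649e+07.
Running total after boundary: 1.04407e+08.
k=1: B_{2}/(2)! × [f^{(1)}(18) − f^{(1)}(7)] = 1/12 × (1.13374e+07 − 100842) = 936380.
After k=1: 1.05344e+08.
k=2: B_{4}/(4)! × [f^{(3)}(18) − f^{(3)}(7)] = −1/720 × (699840 − 41160.0) = -914.833.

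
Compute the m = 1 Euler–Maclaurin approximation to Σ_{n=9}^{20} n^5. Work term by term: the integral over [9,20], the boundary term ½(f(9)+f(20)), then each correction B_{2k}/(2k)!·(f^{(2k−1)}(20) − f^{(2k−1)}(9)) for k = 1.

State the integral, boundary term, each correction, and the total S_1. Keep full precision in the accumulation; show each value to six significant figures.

The integral term ∫_9^20 x^5 dx = 1.05781e+07.
Endpoint term: (f(9) + f(20))/2 = (59049.0 + 3.20000e+06)/2 = 1.62952e+06.
So far: 1.22076e+07.
k=1: B_{2}/(2)! × [f^{(1)}(20) − f^{(1)}(9)] = 1/12 × (800000 − 32805.0) = 63932.9.

S_1 ≈ 1.22716e+07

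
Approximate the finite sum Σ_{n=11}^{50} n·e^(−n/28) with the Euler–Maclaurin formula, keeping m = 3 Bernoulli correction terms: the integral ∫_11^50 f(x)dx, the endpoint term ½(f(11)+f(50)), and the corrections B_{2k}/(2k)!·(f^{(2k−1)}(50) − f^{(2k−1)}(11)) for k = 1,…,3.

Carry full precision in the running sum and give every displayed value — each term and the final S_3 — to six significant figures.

S_3 ≈ 378.890

∫_11^50 x·e^(−x/28) dx evaluates to 371.030.
Boundary: ½(f(11) + f(50)) = ½(7.42638 + 8.38386) = 7.90512.
So far: 378.935.
Correction k=1: B_{2}/2! · (f^{(1)}(50) − f^{(1)}(11)) = 1/12 · (-0.131746 − 0.409897) = -0.0451370.
Running total after k=1: 378.890.
Correction k=2: B_{4}/4! · (f^{(3)}(50) − f^{(3)}(11)) = −1/720 · (0.000259704 − 0.00224509) = 2.75748e-06.
Running total after k=2: 378.890.
Correction k=3: B_{6}/6! · (f^{(5)}(50) − f^{(5)}(11)) = 1/30240 · (8.76852e-07 − 5.06039e-06) = -1.38344e-10.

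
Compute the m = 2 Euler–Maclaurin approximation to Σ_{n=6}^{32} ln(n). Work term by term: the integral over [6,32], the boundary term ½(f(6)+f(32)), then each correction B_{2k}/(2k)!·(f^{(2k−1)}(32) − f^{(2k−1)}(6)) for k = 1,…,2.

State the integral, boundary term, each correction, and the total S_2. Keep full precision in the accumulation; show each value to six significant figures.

Integral: ∫_6^32 ln(x) dx = 74.1530.
½[f(6) + f(32)] = ½[1.79176 + 3.46574] = 2.62875.
Running total after boundary: 76.7817.
k=1: B_{2}/(2)! × [f^{(1)}(32) − f^{(1)}(6)] = 1/12 × (0.0312500 − 0.166667) = -0.0112847.
Partial sum through k=1: 76.7705.
k=2: B_{4}/(4)! × [f^{(3)}(32) − f^{(3)}(6)] = −1/720 × (6.10352e-05 − 0.00925926) = 1.27753e-05.

S_2 ≈ 76.7705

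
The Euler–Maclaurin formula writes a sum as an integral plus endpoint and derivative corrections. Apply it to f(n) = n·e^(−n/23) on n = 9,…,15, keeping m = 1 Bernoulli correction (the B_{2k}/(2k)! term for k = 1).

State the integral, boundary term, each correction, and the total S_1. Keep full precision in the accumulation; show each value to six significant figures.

∫_9^15 x·e^(−x/23) dx evaluates to 42.3871.
Endpoint term: (f(9) + f(15))/2 = (6.08557 + 7.81368)/2 = 6.94963.
Integral + boundary = 49.3367.
k=1: B_{2}/(2)! × [f^{(1)}(15) − f^{(1)}(9)] = 1/12 × (0.181187 − 0.411584) = -0.0191998.

S_1 ≈ 49.3175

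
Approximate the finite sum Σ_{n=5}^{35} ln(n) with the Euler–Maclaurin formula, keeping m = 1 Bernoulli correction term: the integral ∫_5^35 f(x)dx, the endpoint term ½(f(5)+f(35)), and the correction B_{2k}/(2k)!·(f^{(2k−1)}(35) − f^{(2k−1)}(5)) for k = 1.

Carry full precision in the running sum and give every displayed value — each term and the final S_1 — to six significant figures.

∫_5^35 ln(x) dx evaluates to 86.3900.
Boundary: ½(f(5) + f(35)) = ½(1.60944 + 3.55535) = 2.58239.
Running total after boundary: 88.9724.
Correction k=1: B_{2}/2! · (f^{(1)}(35) − f^{(1)}(5)) = 1/12 · (0.0285714 − 0.200000) = -0.0142857.

S_1 ≈ 88.9581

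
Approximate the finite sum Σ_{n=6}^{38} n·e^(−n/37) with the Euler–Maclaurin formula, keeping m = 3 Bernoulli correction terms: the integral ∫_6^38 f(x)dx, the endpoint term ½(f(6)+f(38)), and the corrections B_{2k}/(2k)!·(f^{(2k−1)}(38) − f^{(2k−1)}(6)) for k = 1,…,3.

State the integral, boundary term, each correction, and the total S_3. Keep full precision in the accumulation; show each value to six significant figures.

Integral: ∫_6^38 x·e^(−x/37) dx = 359.189.
½[f(6) + f(38)] = ½[5.10182 + 13.6067] = 9.35424.
Integral + boundary = 368.543.
k=1: B_{2}/(2)! × [f^{(1)}(38) − f^{(1)}(6)] = 1/12 × (-0.00967757 − 0.712416) = -0.0601745.
After k=1: 368.483.
k=2: B_{4}/(4)! × [f^{(3)}(38) − f^{(3)}(6)] = −1/720 × (0.000516043 − 0.00176262) = 1.73135e-06.
After k=2: 368.483.
k=3: B_{6}/(6)! × [f^{(5)}(38) − f^{(5)}(6)] = 1/30240 × (7.59061e-07 − 2.19492e-06) = -4.74820e-11.

S_3 ≈ 368.483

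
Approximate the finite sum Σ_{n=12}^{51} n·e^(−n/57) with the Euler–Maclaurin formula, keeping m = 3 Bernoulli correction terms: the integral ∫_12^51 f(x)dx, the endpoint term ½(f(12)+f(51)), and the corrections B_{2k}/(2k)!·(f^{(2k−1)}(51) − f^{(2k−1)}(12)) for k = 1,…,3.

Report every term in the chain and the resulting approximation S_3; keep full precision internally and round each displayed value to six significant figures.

S_3 ≈ 685.533

The integral term ∫_12^51 x·e^(−x/57) dx = 670.300.
½[f(12) + f(51)] = ½[9.72189 + 20.8445] = 15.2832.
So far: 685.583.
Correction k=1: B_{2}/2! · (f^{(1)}(51) − f^{(1)}(12)) = 1/12 · (0.0430226 − 0.639598) = -0.0497146.
Partial sum through k=1: 685.533.
Correction k=2: B_{4}/4! · (f^{(3)}(51) − f^{(3)}(12)) = −1/720 · (0.000264836 − 0.000695572) = 5.98244e-07.
Partial sum through k=2: 685.533.
Correction k=3: B_{6}/6! · (f^{(5)}(51) − f^{(5)}(12)) = 1/30240 · (1.58951e-07 − 3.67585e-07) = -6.89929e-12.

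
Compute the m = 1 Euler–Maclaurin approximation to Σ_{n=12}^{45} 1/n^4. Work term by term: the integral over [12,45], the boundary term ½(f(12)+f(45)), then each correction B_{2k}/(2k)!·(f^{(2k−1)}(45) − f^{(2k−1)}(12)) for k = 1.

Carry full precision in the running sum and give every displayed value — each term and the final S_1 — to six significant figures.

S_1 ≈ 0.000214816

∫_12^45 1/x^4 dx evaluates to 0.000189243.
Endpoint term: (f(12) + f(45))/2 = (4.82253e-05 + 2.43865e-07)/2 = 2.42346e-05.
Integral + boundary = 0.000213478.
Order-1 term: 1/12 · (-2.16769e-08 − (-1.60751e-05)) = 1.33779e-06.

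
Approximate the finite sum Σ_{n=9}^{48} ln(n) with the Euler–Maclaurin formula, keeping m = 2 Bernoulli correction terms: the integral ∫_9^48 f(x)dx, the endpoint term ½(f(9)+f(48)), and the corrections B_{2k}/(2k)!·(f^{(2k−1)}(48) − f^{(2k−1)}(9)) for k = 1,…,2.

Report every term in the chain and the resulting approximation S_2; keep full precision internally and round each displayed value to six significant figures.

S_2 ≈ 130.069

∫_9^48 ln(x) dx evaluates to 127.043.
Boundary: ½(f(9) + f(48)) = ½(2.19722 + 3.87120) = 3.03421.
So far: 130.077.
k=1: B_{2}/(2)! × [f^{(1)}(48) − f^{(1)}(9)] = 1/12 × (0.0208333 − 0.111111) = -0.00752315.
After k=1: 130.069.
k=2: B_{4}/(4)! × [f^{(3)}(48) − f^{(3)}(9)] = −1/720 × (1.80845e-05 − 0.00274348) = 3.78528e-06.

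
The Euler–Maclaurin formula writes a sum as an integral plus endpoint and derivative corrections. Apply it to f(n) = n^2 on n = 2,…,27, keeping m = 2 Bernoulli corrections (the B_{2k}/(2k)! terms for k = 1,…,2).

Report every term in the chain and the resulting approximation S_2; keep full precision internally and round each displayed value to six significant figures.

Integral: ∫_2^27 x^2 dx = 6558.33.
Boundary: ½(f(2) + f(27)) = ½(4.00000 + 729.000) = 366.500.
Running total after boundary: 6924.83.
Correction k=1: B_{2}/2! · (f^{(1)}(27) − f^{(1)}(2)) = 1/12 · (54.0000 − 4.00000) = 4.16667.
Running total after k=1: 6929.00.
Correction k=2: B_{4}/4! · (f^{(3)}(27) − f^{(3)}(2)) = −1/720 · (0.00000 − 0.00000) = 0.00000.

S_2 ≈ 6929.00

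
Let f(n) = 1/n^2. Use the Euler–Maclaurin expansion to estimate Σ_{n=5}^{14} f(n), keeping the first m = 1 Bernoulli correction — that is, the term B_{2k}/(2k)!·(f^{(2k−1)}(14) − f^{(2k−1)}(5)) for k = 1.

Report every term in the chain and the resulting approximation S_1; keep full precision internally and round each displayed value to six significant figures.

The integral term ∫_5^14 1/x^2 dx = 0.128571.
Endpoint term: (f(5) + f(14))/2 = (0.0400000 + 0.00510204)/2 = 0.0225510.
So far: 0.151122.
k=1: B_{2}/(2)! × [f^{(1)}(14) − f^{(1)}(5)] = 1/12 × (-0.000728863 − (-0.0160000)) = 0.00127259.

S_1 ≈ 0.152395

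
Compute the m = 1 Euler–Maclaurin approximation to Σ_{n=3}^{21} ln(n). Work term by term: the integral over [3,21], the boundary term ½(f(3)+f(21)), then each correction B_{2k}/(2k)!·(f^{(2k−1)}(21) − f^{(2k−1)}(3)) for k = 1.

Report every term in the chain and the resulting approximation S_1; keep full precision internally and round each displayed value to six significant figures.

S_1 ≈ 44.6869

∫_3^21 ln(x) dx evaluates to 42.6391.
Boundary: ½(f(3) + f(21)) = ½(1.09861 + 3.04452) = 2.07157.
Running total after boundary: 44.7107.
Correction k=1: B_{2}/2! · (f^{(1)}(21) − f^{(1)}(3)) = 1/12 · (0.0476190 − 0.333333) = -0.0238095.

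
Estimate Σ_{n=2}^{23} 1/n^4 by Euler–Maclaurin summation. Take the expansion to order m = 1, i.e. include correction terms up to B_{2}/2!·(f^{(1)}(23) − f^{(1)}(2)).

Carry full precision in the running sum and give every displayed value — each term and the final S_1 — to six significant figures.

The integral term ∫_2^23 1/x^4 dx = 0.0416393.
½[f(2) + f(23)] = ½[0.0625000 + 3.57346e-06] = 0.0312518.
So far: 0.0728911.
Order-1 term: 1/12 · (-6.21471e-07 − (-0.125000)) = 0.0104166.

S_1 ≈ 0.0833077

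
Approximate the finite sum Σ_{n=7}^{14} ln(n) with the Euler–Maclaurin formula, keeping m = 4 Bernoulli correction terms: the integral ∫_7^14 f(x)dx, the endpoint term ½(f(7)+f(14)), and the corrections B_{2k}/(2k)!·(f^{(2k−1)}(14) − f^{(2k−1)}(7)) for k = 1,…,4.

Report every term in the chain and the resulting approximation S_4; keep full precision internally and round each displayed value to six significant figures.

S_4 ≈ 18.6120

The integral term ∫_7^14 ln(x) dx = 16.3254.
½[f(7) + f(14)] = ½[1.94591 + 2.63906] = 2.29248.
Integral + boundary = 18.6179.
Order-1 term: 1/12 · (0.0714286 − 0.142857) = -0.00595238.
Partial sum through k=1: 18.6120.
Order-2 term: −1/720 · (0.000728863 − 0.00583090) = 7.08617e-06.
Partial sum through k=2: 18.6120.
Order-3 term: 1/30240 · (4.46243e-05 − 0.00142798) = -4.57458e-08.
Partial sum through k=3: 18.6120.
Order-4 term: −1/1209600 · (6.83024e-06 − 0.000874271) = 7.17130e-10.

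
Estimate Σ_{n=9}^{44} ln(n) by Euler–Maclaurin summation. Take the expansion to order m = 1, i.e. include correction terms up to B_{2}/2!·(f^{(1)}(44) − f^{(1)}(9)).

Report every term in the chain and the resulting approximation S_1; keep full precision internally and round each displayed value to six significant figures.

S_1 ≈ 114.713

Integral: ∫_9^44 ln(x) dx = 111.729.
Boundary: ½(f(9) + f(44)) = ½(2.19722 + 3.78419) = 2.99071.
Running total after boundary: 114.720.
Correction k=1: B_{2}/2! · (f^{(1)}(44) − f^{(1)}(9)) = 1/12 · (0.0227273 − 0.111111) = -0.00736532.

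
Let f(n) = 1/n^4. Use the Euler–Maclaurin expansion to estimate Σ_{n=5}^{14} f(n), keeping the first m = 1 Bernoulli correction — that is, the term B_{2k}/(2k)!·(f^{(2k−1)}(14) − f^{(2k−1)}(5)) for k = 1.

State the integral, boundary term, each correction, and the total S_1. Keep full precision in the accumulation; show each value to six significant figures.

S_1 ≈ 0.00346425

Integral: ∫_5^14 1/x^4 dx = 0.00254519.
Endpoint term: (f(5) + f(14))/2 = (0.00160000 + 2.60308e-05)/2 = 0.000813015.
Running total after boundary: 0.00335820.
k=1: B_{2}/(2)! × [f^{(1)}(14) − f^{(1)}(5)] = 1/12 × (-7.43738e-06 − (-0.00128000)) = 0.000106047.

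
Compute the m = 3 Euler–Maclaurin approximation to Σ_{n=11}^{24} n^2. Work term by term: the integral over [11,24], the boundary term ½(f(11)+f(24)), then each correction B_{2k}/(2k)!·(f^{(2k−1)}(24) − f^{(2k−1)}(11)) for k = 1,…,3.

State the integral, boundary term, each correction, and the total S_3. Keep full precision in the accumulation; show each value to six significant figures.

S_3 ≈ 4515.00

∫_11^24 x^2 dx evaluates to 4164.33.
½[f(11) + f(24)] = ½[121.000 + 576.000] = 348.500.
Running total after boundary: 4512.83.
Correction k=1: B_{2}/2! · (f^{(1)}(24) − f^{(1)}(11)) = 1/12 · (48.0000 − 22.0000) = 2.16667.
Partial sum through k=1: 4515.00.
Correction k=2: B_{4}/4! · (f^{(3)}(24) − f^{(3)}(11)) = −1/720 · (0.00000 − 0.00000) = 0.00000.
Partial sum through k=2: 4515.00.
Correction k=3: B_{6}/6! · (f^{(5)}(24) − f^{(5)}(11)) = 1/30240 · (0.00000 − 0.00000) = 0.00000.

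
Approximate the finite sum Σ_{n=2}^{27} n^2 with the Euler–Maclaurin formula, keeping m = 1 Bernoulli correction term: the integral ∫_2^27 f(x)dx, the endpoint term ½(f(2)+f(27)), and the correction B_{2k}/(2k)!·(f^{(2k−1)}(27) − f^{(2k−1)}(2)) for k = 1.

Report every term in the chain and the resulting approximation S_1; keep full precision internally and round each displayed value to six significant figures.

∫_2^27 x^2 dx evaluates to 6558.33.
Boundary: ½(f(2) + f(27)) = ½(4.00000 + 729.000) = 366.500.
Integral + boundary = 6924.83.
k=1: B_{2}/(2)! × [f^{(1)}(27) − f^{(1)}(2)] = 1/12 × (54.0000 − 4.00000) = 4.16667.

S_1 ≈ 6929.00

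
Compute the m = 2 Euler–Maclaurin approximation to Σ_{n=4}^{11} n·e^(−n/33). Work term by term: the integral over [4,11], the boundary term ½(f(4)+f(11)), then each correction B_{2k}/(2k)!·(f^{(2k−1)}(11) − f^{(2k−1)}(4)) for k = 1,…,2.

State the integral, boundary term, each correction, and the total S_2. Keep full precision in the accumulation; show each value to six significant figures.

S_2 ≈ 46.9021

The integral term ∫_4^11 x·e^(−x/33) dx = 41.2145.
½[f(4) + f(11)] = ½[3.54338 + 7.88184] = 5.71261.
Running total after boundary: 46.9272.
k=1: B_{2}/(2)! × [f^{(1)}(11) − f^{(1)}(4)] = 1/12 × (0.477688 − 0.778471) = -0.0250653.
Running total after k=1: 46.9021.
k=2: B_{4}/(4)! × [f^{(3)}(11) − f^{(3)}(4)] = −1/720 × (0.00175459 − 0.00234175) = 8.15494e-07.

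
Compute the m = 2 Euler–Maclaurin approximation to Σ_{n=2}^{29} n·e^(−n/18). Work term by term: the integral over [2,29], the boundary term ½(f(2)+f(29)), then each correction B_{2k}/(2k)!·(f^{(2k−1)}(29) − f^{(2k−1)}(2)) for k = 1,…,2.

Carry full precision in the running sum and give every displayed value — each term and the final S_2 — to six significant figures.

S_2 ≈ 156.939

Integral: ∫_2^29 x·e^(−x/18) dx = 153.225.
Endpoint term: (f(2) + f(29))/2 = (1.78968 + 5.79030)/2 = 3.78999.
Running total after boundary: 157.015.
Order-1 term: 1/12 · (-0.122018 − 0.795413) = -0.0764526.
Running total after k=1: 156.939.
Order-2 term: −1/720 · (0.000855906 − 0.00797868) = 9.89274e-06.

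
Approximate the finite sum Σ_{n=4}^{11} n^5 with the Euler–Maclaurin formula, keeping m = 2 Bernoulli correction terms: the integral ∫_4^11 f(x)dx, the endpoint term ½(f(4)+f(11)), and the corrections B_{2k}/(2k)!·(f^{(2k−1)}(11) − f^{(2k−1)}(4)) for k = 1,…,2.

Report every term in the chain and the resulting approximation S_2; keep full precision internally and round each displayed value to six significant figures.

S_2 ≈ 381600

Integral: ∫_4^11 x^5 dx = 294578.
½[f(4) + f(11)] = ½[1024.00 + 161051] = 81037.5.
So far: 375615.
Order-1 term: 1/12 · (73205.0 − 1280.00) = 5993.75.
Running total after k=1: 381609.
Order-2 term: −1/720 · (7260.00 − 960.000) = -8.75000.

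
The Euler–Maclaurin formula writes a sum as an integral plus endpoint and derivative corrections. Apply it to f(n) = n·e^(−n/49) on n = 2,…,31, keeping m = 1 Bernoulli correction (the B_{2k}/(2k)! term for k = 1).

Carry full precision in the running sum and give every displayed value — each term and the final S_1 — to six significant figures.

Integral: ∫_2^31 x·e^(−x/49) dx = 316.825.
Endpoint term: (f(2) + f(31))/2 = (1.92001 + 16.4666)/2 = 9.19331.
Running total after boundary: 326.019.
Order-1 term: 1/12 · (0.195128 − 0.920822) = -0.0604745.

S_1 ≈ 325.958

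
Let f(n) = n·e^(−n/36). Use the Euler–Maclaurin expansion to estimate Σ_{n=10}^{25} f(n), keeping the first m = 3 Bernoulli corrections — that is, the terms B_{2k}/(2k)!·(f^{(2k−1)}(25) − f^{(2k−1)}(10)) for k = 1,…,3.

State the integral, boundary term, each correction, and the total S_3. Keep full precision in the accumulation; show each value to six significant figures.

S_3 ≈ 167.782

The integral term ∫_10^25 x·e^(−x/36) dx = 157.786.
½[f(10) + f(25)] = ½[7.57465 + 12.4838] = 10.0292.
Integral + boundary = 167.815.
k=1: B_{2}/(2)! × [f^{(1)}(25) − f^{(1)}(10)] = 1/12 × (0.152580 − 0.547058) = -0.0328732.
Running total after k=1: 167.782.
k=2: B_{4}/(4)! × [f^{(3)}(25) − f^{(3)}(10)] = −1/720 × (0.000888336 − 0.00159104) = 9.75979e-07.
Running total after k=2: 167.782.
k=3: B_{6}/(6)! × [f^{(5)}(25) − f^{(5)}(10)] = 1/30240 × (1.28005e-06 − 2.12961e-06) = -2.80939e-11.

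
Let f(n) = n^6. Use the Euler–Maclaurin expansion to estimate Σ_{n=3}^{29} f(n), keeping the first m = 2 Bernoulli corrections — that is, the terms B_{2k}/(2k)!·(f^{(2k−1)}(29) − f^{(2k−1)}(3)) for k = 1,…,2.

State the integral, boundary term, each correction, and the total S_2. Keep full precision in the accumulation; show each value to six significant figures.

S_2 ≈ 2.77193e+09

The integral term ∫_3^29 x^6 dx = 2.46427e+09.
Boundary: ½(f(3) + f(29)) = ½(729.000 + 5.94823e+08) = 2.97412e+08.
Integral + boundary = 2.76168e+09.
k=1: B_{2}/(2)! × [f^{(1)}(29) − f^{(1)}(3)] = 1/12 × (1.23067e+08 − 1458.00) = 1.02555e+07.
Running total after k=1: 2.77194e+09.
k=2: B_{4}/(4)! × [f^{(3)}(29) − f^{(3)}(3)] = −1/720 × (2.92668e+06 − 3240.00) = -4060.33.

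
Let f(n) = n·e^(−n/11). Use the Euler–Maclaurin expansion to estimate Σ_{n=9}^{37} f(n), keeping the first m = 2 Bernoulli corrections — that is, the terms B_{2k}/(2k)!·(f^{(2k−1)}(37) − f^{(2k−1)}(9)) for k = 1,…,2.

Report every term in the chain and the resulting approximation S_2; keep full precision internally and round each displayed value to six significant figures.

The integral term ∫_9^37 x·e^(−x/11) dx = 78.7977.
½[f(9) + f(37)] = ½[3.97110 + 1.28054] = 2.62582.
So far: 81.4235.
k=1: B_{2}/(2)! × [f^{(1)}(37) − f^{(1)}(9)] = 1/12 × (-0.0818035 − 0.0802242) = -0.0135023.
After k=1: 81.4100.
k=2: B_{4}/(4)! × [f^{(3)}(37) − f^{(3)}(9)] = −1/720 × (-0.000104010 − 0.00795612) = 1.11946e-05.

S_2 ≈ 81.4100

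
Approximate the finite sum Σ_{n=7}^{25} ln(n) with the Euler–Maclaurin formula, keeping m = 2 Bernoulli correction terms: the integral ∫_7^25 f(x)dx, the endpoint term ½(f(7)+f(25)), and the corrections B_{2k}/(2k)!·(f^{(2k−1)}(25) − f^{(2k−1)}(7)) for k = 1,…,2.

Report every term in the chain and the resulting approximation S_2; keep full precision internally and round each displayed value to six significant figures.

S_2 ≈ 51.4244

∫_7^25 ln(x) dx evaluates to 48.8505.
Endpoint term: (f(7) + f(25))/2 = (1.94591 + 3.21888)/2 = 2.58239.
Integral + boundary = 51.4329.
Order-1 term: 1/12 · (0.0400000 − 0.142857) = -0.00857143.
Partial sum through k=1: 51.4243.
Order-2 term: −1/720 · (0.000128000 − 0.00583090) = 7.92070e-06.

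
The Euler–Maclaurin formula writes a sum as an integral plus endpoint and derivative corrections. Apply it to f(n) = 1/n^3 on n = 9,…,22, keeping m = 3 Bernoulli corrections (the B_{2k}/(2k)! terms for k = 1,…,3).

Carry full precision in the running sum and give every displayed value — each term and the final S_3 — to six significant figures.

S_3 ≈ 0.00590949

∫_9^22 1/x^3 dx evaluates to 0.00513978.
½[f(9) + f(22)] = ½[0.00137174 + 9.39144e-05] = 0.000732828.
So far: 0.00587261.
Order-1 term: 1/12 · (-1.28065e-05 − (-0.000457247)) = 3.70367e-05.
Running total after k=1: 0.00590965.
Order-2 term: −1/720 · (-5.29194e-07 − (-0.000112901)) = -1.56071e-07.
Running total after k=2: 0.00590949.
Order-3 term: 1/30240 · (-4.59218e-08 − (-5.85410e-05)) = 1.93436e-09.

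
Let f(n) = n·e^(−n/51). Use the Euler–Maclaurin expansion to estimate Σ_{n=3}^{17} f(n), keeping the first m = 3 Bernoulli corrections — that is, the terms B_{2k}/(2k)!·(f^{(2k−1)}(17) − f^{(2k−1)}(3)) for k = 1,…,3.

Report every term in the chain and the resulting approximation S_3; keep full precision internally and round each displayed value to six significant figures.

S_3 ≈ 119.213

∫_3^17 x·e^(−x/51) dx evaluates to 111.742.
Boundary: ½(f(3) + f(17)) = ½(2.82862 + 12.1810) = 7.50483.
So far: 119.247.
Correction k=1: B_{2}/2! · (f^{(1)}(17) − f^{(1)}(3)) = 1/12 · (0.477688 − 0.887410) = -0.0341435.
Partial sum through k=1: 119.213.
Correction k=2: B_{4}/4! · (f^{(3)}(17) − f^{(3)}(3)) = −1/720 · (0.000734621 − 0.00106619) = 4.60510e-07.
Partial sum through k=2: 119.213.
Correction k=3: B_{6}/6! · (f^{(5)}(17) − f^{(5)}(3)) = 1/30240 · (4.94267e-07 − 6.88657e-07) = -6.42825e-12.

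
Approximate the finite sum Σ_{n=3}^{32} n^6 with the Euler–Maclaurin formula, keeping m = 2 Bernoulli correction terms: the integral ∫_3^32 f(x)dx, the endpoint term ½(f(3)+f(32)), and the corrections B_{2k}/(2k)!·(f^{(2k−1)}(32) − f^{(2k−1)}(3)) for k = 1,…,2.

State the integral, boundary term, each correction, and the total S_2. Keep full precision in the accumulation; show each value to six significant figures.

Integral: ∫_3^32 x^6 dx = 4.90853e+09.
½[f(3) + f(32)] = ½[729.000 + 1.07374e+09] = 5.36871e+08.
So far: 5.44541e+09.
Correction k=1: B_{2}/2! · (f^{(1)}(32) − f^{(1)}(3)) = 1/12 · (2.01327e+08 − 1458.00) = 1.67771e+07.
After k=1: 5.46218e+09.
Correction k=2: B_{4}/4! · (f^{(3)}(32) − f^{(3)}(3)) = −1/720 · (3.93216e+06 − 3240.00) = -5456.83.

S_2 ≈ 5.46218e+09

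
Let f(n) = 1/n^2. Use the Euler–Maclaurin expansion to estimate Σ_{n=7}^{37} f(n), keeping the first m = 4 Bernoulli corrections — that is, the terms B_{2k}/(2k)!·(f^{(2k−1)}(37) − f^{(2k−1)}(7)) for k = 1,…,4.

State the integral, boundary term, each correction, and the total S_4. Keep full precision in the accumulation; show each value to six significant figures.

Integral: ∫_7^37 1/x^2 dx = 0.115830.
Boundary: ½(f(7) + f(37)) = ½(0.0204082 + 0.000730460) = 0.0105693.
Running total after boundary: 0.126399.
Correction k=1: B_{2}/2! · (f^{(1)}(37) − f^{(1)}(7)) = 1/12 · (-3.94843e-05 − (-0.00583090)) = 0.000482618.
After k=1: 0.126882.
Correction k=2: B_{4}/4! · (f^{(3)}(37) − f^{(3)}(7)) = −1/720 · (-3.46101e-07 − (-0.00142798)) = -1.98282e-06.
After k=2: 0.126880.
Correction k=3: B_{6}/6! · (f^{(5)}(37) − f^{(5)}(7)) = 1/30240 · (-7.58439e-09 − (-0.000874271)) = 2.89108e-08.
After k=3: 0.126880.
Correction k=4: B_{8}/8! · (f^{(7)}(37) − f^{(7)}(7)) = −1/1209600 · (-3.10245e-10 − (-0.000999167)) = -8.26031e-10.

S_4 ≈ 0.126880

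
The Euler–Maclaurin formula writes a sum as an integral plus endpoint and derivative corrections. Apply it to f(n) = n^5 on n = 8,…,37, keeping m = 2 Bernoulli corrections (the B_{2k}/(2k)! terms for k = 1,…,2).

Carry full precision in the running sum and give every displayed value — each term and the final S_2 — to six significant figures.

Integral: ∫_8^37 x^5 dx = 4.27577e+08.
Boundary: ½(f(8) + f(37)) = ½(32768.0 + 6.93440e+07) = 3.46884e+07.
So far: 4.62266e+08.
k=1: B_{2}/(2)! × [f^{(1)}(37) − f^{(1)}(8)] = 1/12 × (9.37080e+06 − 20480.0) = 779194.
Running total after k=1: 4.63045e+08.
k=2: B_{4}/(4)! × [f^{(3)}(37) − f^{(3)}(8)] = −1/720 × (82140.0 − 3840.00) = -108.750.

S_2 ≈ 4.63045e+08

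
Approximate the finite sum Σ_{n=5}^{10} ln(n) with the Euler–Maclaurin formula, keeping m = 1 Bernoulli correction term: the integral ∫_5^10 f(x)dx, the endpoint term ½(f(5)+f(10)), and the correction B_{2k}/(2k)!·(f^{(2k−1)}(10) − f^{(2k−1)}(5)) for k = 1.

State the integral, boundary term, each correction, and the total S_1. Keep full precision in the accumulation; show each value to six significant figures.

The integral term ∫_5^10 ln(x) dx = 9.97866.
½[f(5) + f(10)] = ½[1.60944 + 2.30259] = 1.95601.
Integral + boundary = 11.9347.
Order-1 term: 1/12 · (0.100000 − 0.200000) = -0.00833333.

S_1 ≈ 11.9263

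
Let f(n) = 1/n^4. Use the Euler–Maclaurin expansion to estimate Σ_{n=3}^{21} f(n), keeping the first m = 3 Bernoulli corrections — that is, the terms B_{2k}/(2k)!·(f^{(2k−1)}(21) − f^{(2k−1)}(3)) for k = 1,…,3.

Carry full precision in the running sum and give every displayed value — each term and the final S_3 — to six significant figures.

∫_3^21 1/x^4 dx evaluates to 0.0123097.
Endpoint term: (f(3) + f(21))/2 = (0.0123457 + 5.14189e-06)/2 = 0.00617541.
Running total after boundary: 0.0184851.
k=1: B_{2}/(2)! × [f^{(1)}(21) − f^{(1)}(3)] = 1/12 × (-9.79408e-07 − (-0.0164609)) = 0.00137166.
Partial sum through k=1: 0.0198568.
k=2: B_{4}/(4)! × [f^{(3)}(21) − f^{(3)}(3)] = −1/720 × (-6.66264e-08 − (-0.0548697)) = -7.62078e-05.
Partial sum through k=2: 0.0197805.
k=3: B_{6}/(6)! × [f^{(5)}(21) − f^{(5)}(3)] = 1/30240 × (-8.46049e-09 − (-0.341411)) = 1.12901e-05.

S_3 ≈ 0.0197918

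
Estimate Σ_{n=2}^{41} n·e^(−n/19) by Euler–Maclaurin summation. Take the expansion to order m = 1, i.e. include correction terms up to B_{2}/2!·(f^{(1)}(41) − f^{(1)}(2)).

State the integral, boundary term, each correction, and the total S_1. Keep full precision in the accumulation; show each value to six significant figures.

S_1 ≈ 230.578

Integral: ∫_2^41 x·e^(−x/19) dx = 227.387.
Boundary: ½(f(2) + f(41)) = ½(1.80018 + 4.73829) = 3.26924.
Integral + boundary = 230.656.
Correction k=1: B_{2}/2! · (f^{(1)}(41) − f^{(1)}(2)) = 1/12 · (-0.133816 − 0.805342) = -0.0782631.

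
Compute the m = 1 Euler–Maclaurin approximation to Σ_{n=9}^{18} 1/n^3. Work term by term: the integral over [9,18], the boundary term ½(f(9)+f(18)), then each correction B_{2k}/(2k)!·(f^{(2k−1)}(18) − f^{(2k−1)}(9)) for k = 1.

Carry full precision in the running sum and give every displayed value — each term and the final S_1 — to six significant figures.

∫_9^18 1/x^3 dx evaluates to 0.00462963.
½[f(9) + f(18)] = ½[0.00137174 + 0.000171468] = 0.000771605.
Integral + boundary = 0.00540123.
Order-1 term: 1/12 · (-2.85780e-05 − (-0.000457247)) = 3.57225e-05.

S_1 ≈ 0.00543696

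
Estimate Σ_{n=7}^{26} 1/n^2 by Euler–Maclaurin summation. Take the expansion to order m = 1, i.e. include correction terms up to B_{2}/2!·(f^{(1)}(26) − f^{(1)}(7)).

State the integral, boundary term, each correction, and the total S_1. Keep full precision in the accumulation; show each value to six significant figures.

S_1 ≈ 0.115816

The integral term ∫_7^26 1/x^2 dx = 0.104396.
½[f(7) + f(26)] = ½[0.0204082 + 0.00147929] = 0.0109437.
So far: 0.115339.
Correction k=1: B_{2}/2! · (f^{(1)}(26) − f^{(1)}(7)) = 1/12 · (-0.000113792 − (-0.00583090)) = 0.000476426.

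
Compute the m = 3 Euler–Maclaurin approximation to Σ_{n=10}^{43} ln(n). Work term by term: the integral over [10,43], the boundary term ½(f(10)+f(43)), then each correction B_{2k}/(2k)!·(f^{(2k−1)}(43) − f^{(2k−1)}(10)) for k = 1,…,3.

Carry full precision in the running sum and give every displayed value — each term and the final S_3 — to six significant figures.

Integral: ∫_10^43 ln(x) dx = 105.706.
Boundary: ½(f(10) + f(43)) = ½(2.30259 + 3.76120) = 3.03189.
So far: 108.738.
Correction k=1: B_{2}/2! · (f^{(1)}(43) − f^{(1)}(10)) = 1/12 · (0.0232558 − 0.100000) = -0.00639535.
After k=1: 108.731.
Correction k=2: B_{4}/4! · (f^{(3)}(43) − f^{(3)}(10)) = −1/720 · (2.51550e-05 − 0.00200000) = 2.74284e-06.
After k=2: 108.731.
Correction k=3: B_{6}/6! · (f^{(5)}(43) − f^{(5)}(10)) = 1/30240 · (1.63256e-07 − 0.000240000) = -7.93111e-09.

S_3 ≈ 108.731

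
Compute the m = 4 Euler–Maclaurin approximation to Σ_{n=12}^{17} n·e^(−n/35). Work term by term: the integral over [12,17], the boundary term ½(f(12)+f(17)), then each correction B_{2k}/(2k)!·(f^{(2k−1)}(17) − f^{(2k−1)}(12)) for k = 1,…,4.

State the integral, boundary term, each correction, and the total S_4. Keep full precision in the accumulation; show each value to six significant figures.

S_4 ≈ 57.2285

Integral: ∫_12^17 x·e^(−x/35) dx = 47.7529.
½[f(12) + f(17)] = ½[8.51688 + 10.4594] = 9.48813.
Running total after boundary: 57.2410.
Order-1 term: 1/12 · (0.316418 − 0.466400) = -0.0124985.
Running total after k=1: 57.2285.
Order-2 term: −1/720 · (0.00126280 − 0.00153949) = 3.84293e-07.
Running total after k=2: 57.2285.
Order-3 term: 1/30240 · (1.85086e-06 − 2.20265e-06) = -1.16334e-11.
Running total after k=3: 57.2285.
Order-4 term: −1/1209600 · (2.18030e-09 − 2.57027e-09) = 3.22398e-16.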